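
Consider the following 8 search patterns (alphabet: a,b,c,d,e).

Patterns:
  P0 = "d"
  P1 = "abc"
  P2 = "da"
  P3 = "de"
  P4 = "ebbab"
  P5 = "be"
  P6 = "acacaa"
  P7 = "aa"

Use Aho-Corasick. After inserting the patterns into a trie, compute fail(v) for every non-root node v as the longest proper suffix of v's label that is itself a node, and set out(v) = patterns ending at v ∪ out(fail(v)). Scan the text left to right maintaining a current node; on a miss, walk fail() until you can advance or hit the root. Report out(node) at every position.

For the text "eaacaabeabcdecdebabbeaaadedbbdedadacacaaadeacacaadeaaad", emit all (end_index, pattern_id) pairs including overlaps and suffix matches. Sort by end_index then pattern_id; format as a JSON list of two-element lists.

Construct AC machine:
Trie nodes:
  0='ε' goto a→2 b→12 d→1 e→7
  1='d' goto a→5 e→6  [P0 ends]
  2='a' goto a→19 b→3 c→14
  3='ab' goto c→4
  4='abc' goto ·  [P1 ends]
  5='da' goto ·  [P2 ends]
  6='de' goto ·  [P3 ends]
  7='e' goto b→8
  8='eb' goto b→9
  9='ebb' goto a→10
  10='ebba' goto b→11
  11='ebbab' goto ·  [P4 ends]
  12='b' goto e→13
  13='be' goto ·  [P5 ends]
  14='ac' goto a→15
  15='aca' goto c→16
  16='acac' goto a→17
  17='acaca' goto a→18
  18='acacaa' goto ·  [P6 ends]
  19='aa' goto ·  [P7 ends]

Failure links (BFS by depth):
  fail(1) 'd': from fail(0)=0 chase 'd': 0 ⇒ 0;  out={0}∪out(0)={0}
  fail(2) 'a': from fail(0)=0 chase 'a': 0 ⇒ 0;  out=∅∪out(0)=∅
  fail(7) 'e': from fail(0)=0 chase 'e': 0 ⇒ 0;  out=∅∪out(0)=∅
  fail(12) 'b': from fail(0)=0 chase 'b': 0 ⇒ 0;  out=∅∪out(0)=∅
  fail(3) 'ab': from fail(2)=0 chase 'b': 0 ⇒ 12;  out=∅∪out(12)=∅
  fail(5) 'da': from fail(1)=0 chase 'a': 0 ⇒ 2;  out={2}∪out(2)={2}
  fail(6) 'de': from fail(1)=0 chase 'e': 0 ⇒ 7;  out={3}∪out(7)={3}
  fail(8) 'eb': from fail(7)=0 chase 'b': 0 ⇒ 12;  out=∅∪out(12)=∅
  fail(13) 'be': from fail(12)=0 chase 'e': 0 ⇒ 7;  out={5}∪out(7)={5}
  fail(14) 'ac': from fail(2)=0 chase 'c': 0 ⇒ 0;  out=∅∪out(0)=∅
  fail(19) 'aa': from fail(2)=0 chase 'a': 0 ⇒ 2;  out={7}∪out(2)={7}
  fail(4) 'abc': from fail(3)=12 chase 'c': 12→0 ⇒ 0;  out={1}∪out(0)={1}
  fail(9) 'ebb': from fail(8)=12 chase 'b': 12→0 ⇒ 12;  out=∅∪out(12)=∅
  fail(15) 'aca': from fail(14)=0 chase 'a': 0 ⇒ 2;  out=∅∪out(2)=∅
  fail(10) 'ebba': from fail(9)=12 chase 'a': 12→0 ⇒ 2;  out=∅∪out(2)=∅
  fail(16) 'acac': from fail(15)=2 chase 'c': 2 ⇒ 14;  out=∅∪out(14)=∅
  fail(11) 'ebbab': from fail(10)=2 chase 'b': 2 ⇒ 3;  out={4}∪out(3)={4}
  fail(17) 'acaca': from fail(16)=14 chase 'a': 14 ⇒ 15;  out=∅∪out(15)=∅
  fail(18) 'acacaa': from fail(17)=15 chase 'a': 15→2 ⇒ 19;  out={6}∪out(19)={6,7}

Text stream:
[0] read 'e'  n0⇒n7
[1] read 'a'  n7⇒n2 (via fail)
[2] read 'a'  n2⇒n19  ** P7@[1:2]
[3] read 'c'  n19⇒n14 (via fail)
[4] read 'a'  n14⇒n15
[5] read 'a'  n15⇒n19 (via fail)  ** P7@[4:5]
[6] read 'b'  n19⇒n3 (via fail)
[7] read 'e'  n3⇒n13 (via fail)  ** P5@[6:7]
[8] read 'a'  n13⇒n2 (via fail)
[9] read 'b'  n2⇒n3
[10] read 'c'  n3⇒n4  ** P1@[8:10]
[11] read 'd'  n4⇒n1 (via fail)  ** P0@[11:11]
[12] read 'e'  n1⇒n6  ** P3@[11:12]
[13] read 'c'  n6⇒n0 (via fail)
[14] read 'd'  n0⇒n1  ** P0@[14:14]
[15] read 'e'  n1⇒n6  ** P3@[14:15]
[16] read 'b'  n6⇒n8 (via fail)
[17] read 'a'  n8⇒n2 (via fail)
[18] read 'b'  n2⇒n3
[19] read 'b'  n3⇒n12 (via fail)
[20] read 'e'  n12⇒n13  ** P5@[19:20]
[21] read 'a'  n13⇒n2 (via fail)
[22] read 'a'  n2⇒n19  ** P7@[21:22]
[23] read 'a'  n19⇒n19 (via fail)  ** P7@[22:23]
[24] read 'd'  n19⇒n1 (via fail)  ** P0@[24:24]
[25] read 'e'  n1⇒n6  ** P3@[24:25]
[26] read 'd'  n6⇒n1 (via fail)  ** P0@[26:26]
[27] read 'b'  n1⇒n12 (via fail)
[28] read 'b'  n12⇒n12 (via fail)
[29] read 'd'  n12⇒n1 (via fail)  ** P0@[29:29]
[30] read 'e'  n1⇒n6  ** P3@[29:30]
[31] read 'd'  n6⇒n1 (via fail)  ** P0@[31:31]
[32] read 'a'  n1⇒n5  ** P2@[31:32]
[33] read 'd'  n5⇒n1 (via fail)  ** P0@[33:33]
[34] read 'a'  n1⇒n5  ** P2@[33:34]
[35] read 'c'  n5⇒n14 (via fail)
[36] read 'a'  n14⇒n15
[37] read 'c'  n15⇒n16
[38] read 'a'  n16⇒n17
[39] read 'a'  n17⇒n18  ** P6@[34:39],P7@[38:39]
[40] read 'a'  n18⇒n19 (via fail)  ** P7@[39:40]
[41] read 'd'  n19⇒n1 (via fail)  ** P0@[41:41]
[42] read 'e'  n1⇒n6  ** P3@[41:42]
[43] read 'a'  n6⇒n2 (via fail)
[44] read 'c'  n2⇒n14
[45] read 'a'  n14⇒n15
[46] read 'c'  n15⇒n16
[47] read 'a'  n16⇒n17
[48] read 'a'  n17⇒n18  ** P6@[43:48],P7@[47:48]
[49] read 'd'  n18⇒n1 (via fail)  ** P0@[49:49]
[50] read 'e'  n1⇒n6  ** P3@[49:50]
[51] read 'a'  n6⇒n2 (via fail)
[52] read 'a'  n2⇒n19  ** P7@[51:52]
[53] read 'a'  n19⇒n19 (via fail)  ** P7@[52:53]
[54] read 'd'  n19⇒n1 (via fail)  ** P0@[54:54]

Matches: [[2,7],[5,7],[7,5],[10,1],[11,0],[12,3],[14,0],[15,3],[20,5],[22,7],[23,7],[24,0],[25,3],[26,0],[29,0],[30,3],[31,0],[32,2],[33,0],[34,2],[39,6],[39,7],[40,7],[41,0],[42,3],[48,6],[48,7],[49,0],[50,3],[52,7],[53,7],[54,0]]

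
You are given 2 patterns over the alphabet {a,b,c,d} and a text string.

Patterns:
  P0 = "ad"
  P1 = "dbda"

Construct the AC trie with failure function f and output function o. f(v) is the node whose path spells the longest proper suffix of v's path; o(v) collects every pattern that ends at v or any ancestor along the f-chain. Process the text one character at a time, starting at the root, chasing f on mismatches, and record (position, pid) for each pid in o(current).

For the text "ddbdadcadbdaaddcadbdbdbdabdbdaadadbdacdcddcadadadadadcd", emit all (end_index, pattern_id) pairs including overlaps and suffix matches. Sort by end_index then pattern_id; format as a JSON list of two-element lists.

Construct AC machine:
Trie (insert patterns):
  n0 'ε': a→1 d→3
  n1 'a': d→2
  n2 'ad': ·  ←P0
  n3 'd': b→4
  n4 'db': d→5
  n5 'dbd': a→6
  n6 'dbda': ·  ←P1

BFS fail/out derivation:
  fail(1) 'a': from fail(0)=0 chase 'a': 0 ⇒ 0;  out=∅∪out(0)=∅
  fail(3) 'd': from fail(0)=0 chase 'd': 0 ⇒ 0;  out=∅∪out(0)=∅
  fail(2) 'ad': from fail(1)=0 chase 'd': 0 ⇒ 3;  out={0}∪out(3)={0}
  fail(4) 'db': from fail(3)=0 chase 'b': 0 ⇒ 0;  out=∅∪out(0)=∅
  fail(5) 'dbd': from fail(4)=0 chase 'd': 0 ⇒ 3;  out=∅∪out(3)=∅
  fail(6) 'dbda': from fail(5)=3 chase 'a': 3→0 ⇒ 1;  out={1}∪out(1)={1}

Scan:
[0] read 'd'  n0⇒n3
[1] read 'd'  n3⇒n3 (via fail)
[2] read 'b'  n3⇒n4
[3] read 'd'  n4⇒n5
[4] read 'a'  n5⇒n6  emit P1@[1:4]
[5] read 'd'  n6⇒n2 (via fail)  emit P0@[4:5]
[6] read 'c'  n2⇒n0 (via fail)
[7] read 'a'  n0⇒n1
[8] read 'd'  n1⇒n2  emit P0@[7:8]
[9] read 'b'  n2⇒n4 (via fail)
[10] read 'd'  n4⇒n5
[11] read 'a'  n5⇒n6  emit P1@[8:11]
[12] read 'a'  n6⇒n1 (via fail)
[13] read 'd'  n1⇒n2  emit P0@[12:13]
[14] read 'd'  n2⇒n3 (via fail)
[15] read 'c'  n3⇒n0 (via fail)
[16] read 'a'  n0⇒n1
[17] read 'd'  n1⇒n2  emit P0@[16:17]
[18] read 'b'  n2⇒n4 (via fail)
[19] read 'd'  n4⇒n5
[20] read 'b'  n5⇒n4 (via fail)
[21] read 'd'  n4⇒n5
[22] read 'b'  n5⇒n4 (via fail)
[23] read 'd'  n4⇒n5
[24] read 'a'  n5⇒n6  emit P1@[21:24]
[25] read 'b'  n6⇒n0 (via fail)
[26] read 'd'  n0⇒n3
[27] read 'b'  n3⇒n4
[28] read 'd'  n4⇒n5
[29] read 'a'  n5⇒n6  emit P1@[26:29]
[30] read 'a'  n6⇒n1 (via fail)
[31] read 'd'  n1⇒n2  emit P0@[30:31]
[32] read 'a'  n2⇒n1 (via fail)
[33] read 'd'  n1⇒n2  emit P0@[32:33]
[34] read 'b'  n2⇒n4 (via fail)
[35] read 'd'  n4⇒n5
[36] read 'a'  n5⇒n6  emit P1@[33:36]
[37] read 'c'  n6⇒n0 (via fail)
[38] read 'd'  n0⇒n3
[39] read 'c'  n3⇒n0 (via fail)
[40] read 'd'  n0⇒n3
[41] read 'd'  n3⇒n3 (via fail)
[42] read 'c'  n3⇒n0 (via fail)
[43] read 'a'  n0⇒n1
[44] read 'd'  n1⇒n2  emit P0@[43:44]
[45] read 'a'  n2⇒n1 (via fail)
[46] read 'd'  n1⇒n2  emit P0@[45:46]
[47] read 'a'  n2⇒n1 (via fail)
[48] read 'd'  n1⇒n2  emit P0@[47:48]
[49] read 'a'  n2⇒n1 (via fail)
[50] read 'd'  n1⇒n2  emit P0@[49:50]
[51] read 'a'  n2⇒n1 (via fail)
[52] read 'd'  n1⇒n2  emit P0@[51:52]
[53] read 'c'  n2⇒n0 (via fail)
[54] read 'd'  n0⇒n3

All matches (sorted): [[4,1],[5,0],[8,0],[11,1],[13,0],[17,0],[24,1],[29,1],[31,0],[33,0],[36,1],[44,0],[46,0],[48,0],[50,0],[52,0]]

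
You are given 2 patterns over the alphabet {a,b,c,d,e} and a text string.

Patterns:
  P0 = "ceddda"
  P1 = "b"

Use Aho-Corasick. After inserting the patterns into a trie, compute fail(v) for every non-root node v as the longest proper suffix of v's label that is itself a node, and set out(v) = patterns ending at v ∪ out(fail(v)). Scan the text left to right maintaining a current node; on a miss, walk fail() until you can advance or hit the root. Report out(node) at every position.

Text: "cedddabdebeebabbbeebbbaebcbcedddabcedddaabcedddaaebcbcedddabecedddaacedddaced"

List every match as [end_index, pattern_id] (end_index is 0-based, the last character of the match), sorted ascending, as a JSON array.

Construct AC machine:
Trie nodes:
  0='ε' goto b→7 c→1
  1='c' goto e→2
  2='ce' goto d→3
  3='ced' goto d→4
  4='cedd' goto d→5
  5='ceddd' goto a→6
  6='ceddda' goto ·  [P0 ends]
  7='b' goto ·  [P1 ends]

Failure links (BFS by depth):
  n1('c'): parent n0 fail=0; on 'c' 0 → fail=0;  out ∅∪∅=∅
  n7('b'): parent n0 fail=0; on 'b' 0 → fail=0;  out {1}∪∅={1}
  n2('ce'): parent n1 fail=0; on 'e' 0 → fail=0;  out ∅∪∅=∅
  n3('ced'): parent n2 fail=0; on 'd' 0 → fail=0;  out ∅∪∅=∅
  n4('cedd'): parent n3 fail=0; on 'd' 0 → fail=0;  out ∅∪∅=∅
  n5('ceddd'): parent n4 fail=0; on 'd' 0 → fail=0;  out ∅∪∅=∅
  n6('ceddda'): parent n5 fail=0; on 'a' 0 → fail=0;  out {0}∪∅={0}

Run:
i=0 'c': node 0→1
i=1 'e': node 1→2
i=2 'd': node 2→3
i=3 'd': node 3→4
i=4 'd': node 4→5
i=5 'a': node 5→6  ** P0@[0:5]
i=6 'b': node 6→7 ·f  ** P1@[6:6]
i=7 'd': node 7→0 ·f
i=8 'e': node 0→0
i=9 'b': node 0→7  ** P1@[9:9]
i=10 'e': node 7→0 ·f
i=11 'e': node 0→0
i=12 'b': node 0→7  ** P1@[12:12]
i=13 'a': node 7→0 ·f
i=14 'b': node 0→7  ** P1@[14:14]
i=15 'b': node 7→7 ·f  ** P1@[15:15]
i=16 'b': node 7→7 ·f  ** P1@[16:16]
i=17 'e': node 7→0 ·f
i=18 'e': node 0→0
i=19 'b': node 0→7  ** P1@[19:19]
i=20 'b': node 7→7 ·f  ** P1@[20:20]
i=21 'b': node 7→7 ·f  ** P1@[21:21]
i=22 'a': node 7→0 ·f
i=23 'e': node 0→0
i=24 'b': node 0→7  ** P1@[24:24]
i=25 'c': node 7→1 ·f
i=26 'b': node 1→7 ·f  ** P1@[26:26]
i=27 'c': node 7→1 ·f
i=28 'e': node 1→2
i=29 'd': node 2→3
i=30 'd': node 3→4
i=31 'd': node 4→5
i=32 'a': node 5→6  ** P0@[27:32]
i=33 'b': node 6→7 ·f  ** P1@[33:33]
i=34 'c': node 7→1 ·f
i=35 'e': node 1→2
i=36 'd': node 2→3
i=37 'd': node 3→4
i=38 'd': node 4→5
i=39 'a': node 5→6  ** P0@[34:39]
i=40 'a': node 6→0 ·f
i=41 'b': node 0→7  ** P1@[41:41]
i=42 'c': node 7→1 ·f
i=43 'e': node 1→2
i=44 'd': node 2→3
i=45 'd': node 3→4
i=46 'd': node 4→5
i=47 'a': node 5→6  ** P0@[42:47]
i=48 'a': node 6→0 ·f
i=49 'e': node 0→0
i=50 'b': node 0→7  ** P1@[50:50]
i=51 'c': node 7→1 ·f
i=52 'b': node 1→7 ·f  ** P1@[52:52]
i=53 'c': node 7→1 ·f
i=54 'e': node 1→2
i=55 'd': node 2→3
i=56 'd': node 3→4
i=57 'd': node 4→5
i=58 'a': node 5→6  ** P0@[53:58]
i=59 'b': node 6→7 ·f  ** P1@[59:59]
i=60 'e': node 7→0 ·f
i=61 'c': node 0→1
i=62 'e': node 1→2
i=63 'd': node 2→3
i=64 'd': node 3→4
i=65 'd': node 4→5
i=66 'a': node 5→6  ** P0@[61:66]
i=67 'a': node 6→0 ·f
i=68 'c': node 0→1
i=69 'e': node 1→2
i=70 'd': node 2→3
i=71 'd': node 3→4
i=72 'd': node 4→5
i=73 'a': node 5→6  ** P0@[68:73]
i=74 'c': node 6→1 ·f
i=75 'e': node 1→2
i=76 'd': node 2→3

Result: [[5,0],[6,1],[9,1],[12,1],[14,1],[15,1],[16,1],[19,1],[20,1],[21,1],[24,1],[26,1],[32,0],[33,1],[39,0],[41,1],[47,0],[50,1],[52,1],[58,0],[59,1],[66,0],[73,0]]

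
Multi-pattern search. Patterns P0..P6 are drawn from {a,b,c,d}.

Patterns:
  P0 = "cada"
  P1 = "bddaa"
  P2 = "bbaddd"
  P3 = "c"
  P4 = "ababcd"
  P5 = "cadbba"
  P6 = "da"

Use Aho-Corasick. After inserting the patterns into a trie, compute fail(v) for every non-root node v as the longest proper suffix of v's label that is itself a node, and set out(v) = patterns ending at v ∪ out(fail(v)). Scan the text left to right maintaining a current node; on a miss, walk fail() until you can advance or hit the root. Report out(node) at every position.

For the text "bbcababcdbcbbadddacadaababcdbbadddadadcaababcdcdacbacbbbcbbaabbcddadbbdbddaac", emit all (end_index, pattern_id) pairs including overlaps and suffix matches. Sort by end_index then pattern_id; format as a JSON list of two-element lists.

Construct AC machine:
Trie nodes:
  0='ε' goto a→15 b→5 c→1 d→24
  1='c' goto a→2  ←P3
  2='ca' goto d→3
  3='cad' goto a→4 b→21
  4='cada' goto ·  ←P0
  5='b' goto b→10 d→6
  6='bd' goto d→7
  7='bdd' goto a→8
  8='bdda' goto a→9
  9='bddaa' goto ·  ←P1
  10='bb' goto a→11
  11='bba' goto d→12
  12='bbad' goto d→13
  13='bbadd' goto d→14
  14='bbaddd' goto ·  ←P2
  15='a' goto b→16
  16='ab' goto a→17
  17='aba' goto b→18
  18='abab' goto c→19
  19='ababc' goto d→20
  20='ababcd' goto ·  ←P4
  21='cadb' goto b→22
  22='cadbb' goto a→23
  23='cadbba' goto ·  ←P5
  24='d' goto a→25
  25='da' goto ·  ←P6

BFS fail/out derivation:
  fail(1) 'c': from fail(0)=0 chase 'c': 0 ⇒ 0;  out={3}∪out(0)={3}
  fail(5) 'b': from fail(0)=0 chase 'b': 0 ⇒ 0;  out=∅∪out(0)=∅
  fail(15) 'a': from fail(0)=0 chase 'a': 0 ⇒ 0;  out=∅∪out(0)=∅
  fail(24) 'd': from fail(0)=0 chase 'd': 0 ⇒ 0;  out=∅∪out(0)=∅
  fail(2) 'ca': from fail(1)=0 chase 'a': 0 ⇒ 15;  out=∅∪out(15)=∅
  fail(6) 'bd': from fail(5)=0 chase 'd': 0 ⇒ 24;  out=∅∪out(24)=∅
  fail(10) 'bb': from fail(5)=0 chase 'b': 0 ⇒ 5;  out=∅∪out(5)=∅
  fail(16) 'ab': from fail(15)=0 chase 'b': 0 ⇒ 5;  out=∅∪out(5)=∅
  fail(25) 'da': from fail(24)=0 chase 'a': 0 ⇒ 15;  out={6}∪out(15)={6}
  fail(3) 'cad': from fail(2)=15 chase 'd': 15→0 ⇒ 24;  out=∅∪out(24)=∅
  fail(7) 'bdd': from fail(6)=24 chase 'd': 24→0 ⇒ 24;  out=∅∪out(24)=∅
  fail(11) 'bba': from fail(10)=5 chase 'a': 5→0 ⇒ 15;  out=∅∪out(15)=∅
  fail(17) 'aba': from fail(16)=5 chase 'a': 5→0 ⇒ 15;  out=∅∪out(15)=∅
  fail(4) 'cada': from fail(3)=24 chase 'a': 24 ⇒ 25;  out={0}∪out(25)={0,6}
  fail(8) 'bdda': from fail(7)=24 chase 'a': 24 ⇒ 25;  out=∅∪out(25)={6}
  fail(12) 'bbad': from fail(11)=15 chase 'd': 15→0 ⇒ 24;  out=∅∪out(24)=∅
  fail(18) 'abab': from fail(17)=15 chase 'b': 15 ⇒ 16;  out=∅∪out(16)=∅
  fail(21) 'cadb': from fail(3)=24 chase 'b': 24→0 ⇒ 5;  out=∅∪out(5)=∅
  fail(9) 'bddaa': from fail(8)=25 chase 'a': 25→15→0 ⇒ 15;  out={1}∪out(15)={1}
  fail(13) 'bbadd': from fail(12)=24 chase 'd': 24→0 ⇒ 24;  out=∅∪out(24)=∅
  fail(19) 'ababc': from fail(18)=16 chase 'c': 16→5→0 ⇒ 1;  out=∅∪out(1)={3}
  fail(22) 'cadbb': from fail(21)=5 chase 'b': 5 ⇒ 10;  out=∅∪out(10)=∅
  fail(14) 'bbaddd': from fail(13)=24 chase 'd': 24→0 ⇒ 24;  out={2}∪out(24)={2}
  fail(20) 'ababcd': from fail(19)=1 chase 'd': 1→0 ⇒ 24;  out={4}∪out(24)={4}
  fail(23) 'cadbba': from fail(22)=10 chase 'a': 10 ⇒ 11;  out={5}∪out(11)={5}

Text stream:
pos 0 'b': at 5
pos 1 'b': at 10
pos 2 'c': at 1 (via fail)  emit P3@[2:2]
pos 3 'a': at 2
pos 4 'b': at 16 (via fail)
pos 5 'a': at 17
pos 6 'b': at 18
pos 7 'c': at 19  emit P3@[7:7]
pos 8 'd': at 20  emit P4@[3:8]
pos 9 'b': at 5 (via fail)
pos 10 'c': at 1 (via fail)  emit P3@[10:10]
pos 11 'b': at 5 (via fail)
pos 12 'b': at 10
pos 13 'a': at 11
pos 14 'd': at 12
pos 15 'd': at 13
pos 16 'd': at 14  emit P2@[11:16]
pos 17 'a': at 25 (via fail)  emit P6@[16:17]
pos 18 'c': at 1 (via fail)  emit P3@[18:18]
pos 19 'a': at 2
pos 20 'd': at 3
pos 21 'a': at 4  emit P0@[18:21],P6@[20:21]
pos 22 'a': at 15 (via fail)
pos 23 'b': at 16
pos 24 'a': at 17
pos 25 'b': at 18
pos 26 'c': at 19  emit P3@[26:26]
pos 27 'd': at 20  emit P4@[22:27]
pos 28 'b': at 5 (via fail)
pos 29 'b': at 10
pos 30 'a': at 11
pos 31 'd': at 12
pos 32 'd': at 13
pos 33 'd': at 14  emit P2@[28:33]
pos 34 'a': at 25 (via fail)  emit P6@[33:34]
pos 35 'd': at 24 (via fail)
pos 36 'a': at 25  emit P6@[35:36]
pos 37 'd': at 24 (via fail)
pos 38 'c': at 1 (via fail)  emit P3@[38:38]
pos 39 'a': at 2
pos 40 'a': at 15 (via fail)
pos 41 'b': at 16
pos 42 'a': at 17
pos 43 'b': at 18
pos 44 'c': at 19  emit P3@[44:44]
pos 45 'd': at 20  emit P4@[40:45]
pos 46 'c': at 1 (via fail)  emit P3@[46:46]
pos 47 'd': at 24 (via fail)
pos 48 'a': at 25  emit P6@[47:48]
pos 49 'c': at 1 (via fail)  emit P3@[49:49]
pos 50 'b': at 5 (via fail)
pos 51 'a': at 15 (via fail)
pos 52 'c': at 1 (via fail)  emit P3@[52:52]
pos 53 'b': at 5 (via fail)
pos 54 'b': at 10
pos 55 'b': at 10 (via fail)
pos 56 'c': at 1 (via fail)  emit P3@[56:56]
pos 57 'b': at 5 (via fail)
pos 58 'b': at 10
pos 59 'a': at 11
pos 60 'a': at 15 (via fail)
pos 61 'b': at 16
pos 62 'b': at 10 (via fail)
pos 63 'c': at 1 (via fail)  emit P3@[63:63]
pos 64 'd': at 24 (via fail)
pos 65 'd': at 24 (via fail)
pos 66 'a': at 25  emit P6@[65:66]
pos 67 'd': at 24 (via fail)
pos 68 'b': at 5 (via fail)
pos 69 'b': at 10
pos 70 'd': at 6 (via fail)
pos 71 'b': at 5 (via fail)
pos 72 'd': at 6
pos 73 'd': at 7
pos 74 'a': at 8  emit P6@[73:74]
pos 75 'a': at 9  emit P1@[71:75]
pos 76 'c': at 1 (via fail)  emit P3@[76:76]

Result: [[2,3],[7,3],[8,4],[10,3],[16,2],[17,6],[18,3],[21,0],[21,6],[26,3],[27,4],[33,2],[34,6],[36,6],[38,3],[44,3],[45,4],[46,3],[48,6],[49,3],[52,3],[56,3],[63,3],[66,6],[74,6],[75,1],[76,3]]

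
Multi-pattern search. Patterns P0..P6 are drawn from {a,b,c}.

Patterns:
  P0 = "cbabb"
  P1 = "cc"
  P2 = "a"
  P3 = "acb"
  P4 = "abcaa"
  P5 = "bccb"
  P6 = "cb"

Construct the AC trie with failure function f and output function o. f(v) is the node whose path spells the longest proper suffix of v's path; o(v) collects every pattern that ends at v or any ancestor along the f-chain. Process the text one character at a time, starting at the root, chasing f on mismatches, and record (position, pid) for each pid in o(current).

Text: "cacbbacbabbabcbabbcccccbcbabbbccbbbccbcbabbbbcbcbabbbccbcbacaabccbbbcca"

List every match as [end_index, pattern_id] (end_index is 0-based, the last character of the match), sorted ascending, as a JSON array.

Construct AC machine:
Trie (insert patterns):
  n0 'ε': a→7 b→14 c→1
  n1 'c': b→2 c→6
  n2 'cb': a→3  [P6 ends]
  n3 'cba': b→4
  n4 'cbab': b→5
  n5 'cbabb': ·  [P0 ends]
  n6 'cc': ·  [P1 ends]
  n7 'a': b→10 c→8  [P2 ends]
  n8 'ac': b→9
  n9 'acb': ·  [P3 ends]
  n10 'ab': c→11
  n11 'abc': a→12
  n12 'abca': a→13
  n13 'abcaa': ·  [P4 ends]
  n14 'b': c→15
  n15 'bc': c→16
  n16 'bcc': b→17
  n17 'bccb': ·  [P5 ends]

BFS fail/out derivation:
  n1('c'): parent n0 fail=0; on 'c' 0 → fail=0;  out ∅∪∅=∅
  n7('a'): parent n0 fail=0; on 'a' 0 → fail=0;  out {2}∪∅={2}
  n14('b'): parent n0 fail=0; on 'b' 0 → fail=0;  out ∅∪∅=∅
  n2('cb'): parent n1 fail=0; on 'b' 0 → fail=14;  out {6}∪∅={6}
  n6('cc'): parent n1 fail=0; on 'c' 0 → fail=1;  out {1}∪∅={1}
  n8('ac'): parent n7 fail=0; on 'c' 0 → fail=1;  out ∅∪∅=∅
  n10('ab'): parent n7 fail=0; on 'b' 0 → fail=14;  out ∅∪∅=∅
  n15('bc'): parent n14 fail=0; on 'c' 0 → fail=1;  out ∅∪∅=∅
  n3('cba'): parent n2 fail=14; on 'a' 14→0 → fail=7;  out ∅∪{2}={2}
  n9('acb'): parent n8 fail=1; on 'b' 1 → fail=2;  out {3}∪{6}={3,6}
  n11('abc'): parent n10 fail=14; on 'c' 14 → fail=15;  out ∅∪∅=∅
  n16('bcc'): parent n15 fail=1; on 'c' 1 → fail=6;  out ∅∪{1}={1}
  n4('cbab'): parent n3 fail=7; on 'b' 7 → fail=10;  out ∅∪∅=∅
  n12('abca'): parent n11 fail=15; on 'a' 15→1→0 → fail=7;  out ∅∪{2}={2}
  n17('bccb'): parent n16 fail=6; on 'b' 6→1 → fail=2;  out {5}∪{6}={5,6}
  n5('cbabb'): parent n4 fail=10; on 'b' 10→14→0 → fail=14;  out {0}∪∅={0}
  n13('abcaa'): parent n12 fail=7; on 'a' 7→0 → fail=7;  out {4}∪{2}={2,4}

Scan:
[0] read 'c'  n0⇒n1
[1] read 'a'  n1⇒n7 ·f  emit P2@[1:1]
[2] read 'c'  n7⇒n8
[3] read 'b'  n8⇒n9  emit P3@[1:3],P6@[2:3]
[4] read 'b'  n9⇒n14 ·f
[5] read 'a'  n14⇒n7 ·f  emit P2@[5:5]
[6] read 'c'  n7⇒n8
[7] read 'b'  n8⇒n9  emit P3@[5:7],P6@[6:7]
[8] read 'a'  n9⇒n3 ·f  emit P2@[8:8]
[9] read 'b'  n3⇒n4
[10] read 'b'  n4⇒n5  emit P0@[6:10]
[11] read 'a'  n5⇒n7 ·f  emit P2@[11:11]
[12] read 'b'  n7⇒n10
[13] read 'c'  n10⇒n11
[14] read 'b'  n11⇒n2 ·f  emit P6@[13:14]
[15] read 'a'  n2⇒n3  emit P2@[15:15]
[16] read 'b'  n3⇒n4
[17] read 'b'  n4⇒n5  emit P0@[13:17]
[18] read 'c'  n5⇒n15 ·f
[19] read 'c'  n15⇒n16  emit P1@[18:19]
[20] read 'c'  n16⇒n6 ·f  emit P1@[19:20]
[21] read 'c'  n6⇒n6 ·f  emit P1@[20:21]
[22] read 'c'  n6⇒n6 ·f  emit P1@[21:22]
[23] read 'b'  n6⇒n2 ·f  emit P6@[22:23]
[24] read 'c'  n2⇒n15 ·f
[25] read 'b'  n15⇒n2 ·f  emit P6@[24:25]
[26] read 'a'  n2⇒n3  emit P2@[26:26]
[27] read 'b'  n3⇒n4
[28] read 'b'  n4⇒n5  emit P0@[24:28]
[29] read 'b'  n5⇒n14 ·f
[30] read 'c'  n14⇒n15
[31] read 'c'  n15⇒n16  emit P1@[30:31]
[32] read 'b'  n16⇒n17  emit P5@[29:32],P6@[31:32]
[33] read 'b'  n17⇒n14 ·f
[34] read 'b'  n14⇒n14 ·f
[35] read 'c'  n14⇒n15
[36] read 'c'  n15⇒n16  emit P1@[35:36]
[37] read 'b'  n16⇒n17  emit P5@[34:37],P6@[36:37]
[38] read 'c'  n17⇒n15 ·f
[39] read 'b'  n15⇒n2 ·f  emit P6@[38:39]
[40] read 'a'  n2⇒n3  emit P2@[40:40]
[41] read 'b'  n3⇒n4
[42] read 'b'  n4⇒n5  emit P0@[38:42]
[43] read 'b'  n5⇒n14 ·f
[44] read 'b'  n14⇒n14 ·f
[45] read 'c'  n14⇒n15
[46] read 'b'  n15⇒n2 ·f  emit P6@[45:46]
[47] read 'c'  n2⇒n15 ·f
[48] read 'b'  n15⇒n2 ·f  emit P6@[47:48]
[49] read 'a'  n2⇒n3  emit P2@[49:49]
[50] read 'b'  n3⇒n4
[51] read 'b'  n4⇒n5  emit P0@[47:51]
[52] read 'b'  n5⇒n14 ·f
[53] read 'c'  n14⇒n15
[54] read 'c'  n15⇒n16  emit P1@[53:54]
[55] read 'b'  n16⇒n17  emit P5@[52:55],P6@[54:55]
[56] read 'c'  n17⇒n15 ·f
[57] read 'b'  n15⇒n2 ·f  emit P6@[56:57]
[58] read 'a'  n2⇒n3  emit P2@[58:58]
[59] read 'c'  n3⇒n8 ·f
[60] read 'a'  n8⇒n7 ·f  emit P2@[60:60]
[61] read 'a'  n7⇒n7 ·f  emit P2@[61:61]
[62] read 'b'  n7⇒n10
[63] read 'c'  n10⇒n11
[64] read 'c'  n11⇒n16 ·f  emit P1@[63:64]
[65] read 'b'  n16⇒n17  emit P5@[62:65],P6@[64:65]
[66] read 'b'  n17⇒n14 ·f
[67] read 'b'  n14⇒n14 ·f
[68] read 'c'  n14⇒n15
[69] read 'c'  n15⇒n16  emit P1@[68:69]
[70] read 'a'  n16⇒n7 ·f  emit P2@[70:70]

Matches: [[1,2],[3,3],[3,6],[5,2],[7,3],[7,6],[8,2],[10,0],[11,2],[14,6],[15,2],[17,0],[19,1],[20,1],[21,1],[22,1],[23,6],[25,6],[26,2],[28,0],[31,1],[32,5],[32,6],[36,1],[37,5],[37,6],[39,6],[40,2],[42,0],[46,6],[48,6],[49,2],[51,0],[54,1],[55,5],[55,6],[57,6],[58,2],[60,2],[61,2],[64,1],[65,5],[65,6],[69,1],[70,2]]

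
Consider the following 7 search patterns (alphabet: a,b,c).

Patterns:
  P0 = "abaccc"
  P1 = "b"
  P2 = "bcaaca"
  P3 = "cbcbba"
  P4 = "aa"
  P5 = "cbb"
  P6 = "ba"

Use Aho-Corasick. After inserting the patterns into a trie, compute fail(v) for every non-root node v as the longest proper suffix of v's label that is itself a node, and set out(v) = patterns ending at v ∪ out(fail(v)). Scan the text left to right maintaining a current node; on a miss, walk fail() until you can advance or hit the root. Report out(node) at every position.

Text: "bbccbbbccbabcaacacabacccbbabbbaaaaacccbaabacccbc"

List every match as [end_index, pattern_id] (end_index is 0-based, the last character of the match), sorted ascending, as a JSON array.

Build:
Trie nodes:
  0='ε' goto a→1 b→7 c→13
  1='a' goto a→19 b→2
  2='ab' goto a→3
  3='aba' goto c→4
  4='abac' goto c→5
  5='abacc' goto c→6
  6='abaccc' goto ·  ←P0
  7='b' goto a→21 c→8  ←P1
  8='bc' goto a→9
  9='bca' goto a→10
  10='bcaa' goto c→11
  11='bcaac' goto a→12
  12='bcaaca' goto ·  ←P2
  13='c' goto b→14
  14='cb' goto b→20 c→15
  15='cbc' goto b→16
  16='cbcb' goto b→17
  17='cbcbb' goto a→18
  18='cbcbba' goto ·  ←P3
  19='aa' goto ·  ←P4
  20='cbb' goto ·  ←P5
  21='ba' goto ·  ←P6

Failure links (BFS by depth):
  n1('a'): parent n0 fail=0; on 'a' 0 → fail=0;  out ∅∪∅=∅
  n7('b'): parent n0 fail=0; on 'b' 0 → fail=0;  out {1}∪∅={1}
  n13('c'): parent n0 fail=0; on 'c' 0 → fail=0;  out ∅∪∅=∅
  n2('ab'): parent n1 fail=0; on 'b' 0 → fail=7;  out ∅∪{1}={1}
  n8('bc'): parent n7 fail=0; on 'c' 0 → fail=13;  out ∅∪∅=∅
  n14('cb'): parent n13 fail=0; on 'b' 0 → fail=7;  out ∅∪{1}={1}
  n19('aa'): parent n1 fail=0; on 'a' 0 → fail=1;  out {4}∪∅={4}
  n21('ba'): parent n7 fail=0; on 'a' 0 → fail=1;  out {6}∪∅={6}
  n3('aba'): parent n2 fail=7; on 'a' 7 → fail=21;  out ∅∪{6}={6}
  n9('bca'): parent n8 fail=13; on 'a' 13→0 → fail=1;  out ∅∪∅=∅
  n15('cbc'): parent n14 fail=7; on 'c' 7 → fail=8;  out ∅∪∅=∅
  n20('cbb'): parent n14 fail=7; on 'b' 7→0 → fail=7;  out {5}∪{1}={1,5}
  n4('abac'): parent n3 fail=21; on 'c' 21→1→0 → fail=13;  out ∅∪∅=∅
  n10('bcaa'): parent n9 fail=1; on 'a' 1 → fail=19;  out ∅∪{4}={4}
  n16('cbcb'): parent n15 fail=8; on 'b' 8→13 → fail=14;  out ∅∪{1}={1}
  n5('abacc'): parent n4 fail=13; on 'c' 13→0 → fail=13;  out ∅∪∅=∅
  n11('bcaac'): parent n10 fail=19; on 'c' 19→1→0 → fail=13;  out ∅∪∅=∅
  n17('cbcbb'): parent n16 fail=14; on 'b' 14 → fail=20;  out ∅∪{1,5}={1,5}
  n6('abaccc'): parent n5 fail=13; on 'c' 13→0 → fail=13;  out {0}∪∅={0}
  n12('bcaaca'): parent n11 fail=13; on 'a' 13→0 → fail=1;  out {2}∪∅={2}
  n18('cbcbba'): parent n17 fail=20; on 'a' 20→7 → fail=21;  out {3}∪{6}={3,6}

Text stream:
[0] read 'b'  n0⇒n7  ** P1@[0:0]
[1] read 'b'  n7⇒n7 (via fail)  ** P1@[1:1]
[2] read 'c'  n7⇒n8
[3] read 'c'  n8⇒n13 (via fail)
[4] read 'b'  n13⇒n14  ** P1@[4:4]
[5] read 'b'  n14⇒n20  ** P1@[5:5],P5@[3:5]
[6] read 'b'  n20⇒n7 (via fail)  ** P1@[6:6]
[7] read 'c'  n7⇒n8
[8] read 'c'  n8⇒n13 (via fail)
[9] read 'b'  n13⇒n14  ** P1@[9:9]
[10] read 'a'  n14⇒n21 (via fail)  ** P6@[9:10]
[11] read 'b'  n21⇒n2 (via fail)  ** P1@[11:11]
[12] read 'c'  n2⇒n8 (via fail)
[13] read 'a'  n8⇒n9
[14] read 'a'  n9⇒n10  ** P4@[13:14]
[15] read 'c'  n10⇒n11
[16] read 'a'  n11⇒n12  ** P2@[11:16]
[17] read 'c'  n12⇒n13 (via fail)
[18] read 'a'  n13⇒n1 (via fail)
[19] read 'b'  n1⇒n2  ** P1@[19:19]
[20] read 'a'  n2⇒n3  ** P6@[19:20]
[21] read 'c'  n3⇒n4
[22] read 'c'  n4⇒n5
[23] read 'c'  n5⇒n6  ** P0@[18:23]
[24] read 'b'  n6⇒n14 (via fail)  ** P1@[24:24]
[25] read 'b'  n14⇒n20  ** P1@[25:25],P5@[23:25]
[26] read 'a'  n20⇒n21 (via fail)  ** P6@[25:26]
[27] read 'b'  n21⇒n2 (via fail)  ** P1@[27:27]
[28] read 'b'  n2⇒n7 (via fail)  ** P1@[28:28]
[29] read 'b'  n7⇒n7 (via fail)  ** P1@[29:29]
[30] read 'a'  n7⇒n21  ** P6@[29:30]
[31] read 'a'  n21⇒n19 (via fail)  ** P4@[30:31]
[32] read 'a'  n19⇒n19 (via fail)  ** P4@[31:32]
[33] read 'a'  n19⇒n19 (via fail)  ** P4@[32:33]
[34] read 'a'  n19⇒n19 (via fail)  ** P4@[33:34]
[35] read 'c'  n19⇒n13 (via fail)
[36] read 'c'  n13⇒n13 (via fail)
[37] read 'c'  n13⇒n13 (via fail)
[38] read 'b'  n13⇒n14  ** P1@[38:38]
[39] read 'a'  n14⇒n21 (via fail)  ** P6@[38:39]
[40] read 'a'  n21⇒n19 (via fail)  ** P4@[39:40]
[41] read 'b'  n19⇒n2 (via fail)  ** P1@[41:41]
[42] read 'a'  n2⇒n3  ** P6@[41:42]
[43] read 'c'  n3⇒n4
[44] read 'c'  n4⇒n5
[45] read 'c'  n5⇒n6  ** P0@[40:45]
[46] read 'b'  n6⇒n14 (via fail)  ** P1@[46:46]
[47] read 'c'  n14⇒n15

Matches: [[0,1],[1,1],[4,1],[5,1],[5,5],[6,1],[9,1],[10,6],[11,1],[14,4],[16,2],[19,1],[20,6],[23,0],[24,1],[25,1],[25,5],[26,6],[27,1],[28,1],[29,1],[30,6],[31,4],[32,4],[33,4],[34,4],[38,1],[39,6],[40,4],[41,1],[42,6],[45,0],[46,1]]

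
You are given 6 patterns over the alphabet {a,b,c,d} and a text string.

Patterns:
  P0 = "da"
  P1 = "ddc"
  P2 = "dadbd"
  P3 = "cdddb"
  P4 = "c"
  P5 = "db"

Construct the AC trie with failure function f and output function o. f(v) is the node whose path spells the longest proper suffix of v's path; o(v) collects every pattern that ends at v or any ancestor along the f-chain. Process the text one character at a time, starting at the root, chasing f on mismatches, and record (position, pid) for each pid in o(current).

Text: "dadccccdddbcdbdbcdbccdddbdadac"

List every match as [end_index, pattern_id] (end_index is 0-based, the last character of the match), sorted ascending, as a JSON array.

Build automaton:
Trie (insert patterns):
  0='ε' goto c→8 d→1
  1='d' goto a→2 b→13 d→3
  2='da' goto d→5  [P0 ends]
  3='dd' goto c→4
  4='ddc' goto ·  [P1 ends]
  5='dad' goto b→6
  6='dadb' goto d→7
  7='dadbd' goto ·  [P2 ends]
  8='c' goto d→9  [P4 ends]
  9='cd' goto d→10
  10='cdd' goto d→11
  11='cddd' goto b→12
  12='cdddb' goto ·  [P3 ends]
  13='db' goto ·  [P5 ends]

Failure links (BFS by depth):
  fail(1) 'd': from fail(0)=0 chase 'd': 0 ⇒ 0;  out=∅∪out(0)=∅
  fail(8) 'c': from fail(0)=0 chase 'c': 0 ⇒ 0;  out={4}∪out(0)={4}
  fail(2) 'da': from fail(1)=0 chase 'a': 0 ⇒ 0;  out={0}∪out(0)={0}
  fail(3) 'dd': from fail(1)=0 chase 'd': 0 ⇒ 1;  out=∅∪out(1)=∅
  fail(9) 'cd': from fail(8)=0 chase 'd': 0 ⇒ 1;  out=∅∪out(1)=∅
  fail(13) 'db': from fail(1)=0 chase 'b': 0 ⇒ 0;  out={5}∪out(0)={5}
  fail(4) 'ddc': from fail(3)=1 chase 'c': 1→0 ⇒ 8;  out={1}∪out(8)={1,4}
  fail(5) 'dad': from fail(2)=0 chase 'd': 0 ⇒ 1;  out=∅∪out(1)=∅
  fail(10) 'cdd': from fail(9)=1 chase 'd': 1 ⇒ 3;  out=∅∪out(3)=∅
  fail(6) 'dadb': from fail(5)=1 chase 'b': 1 ⇒ 13;  out=∅∪out(13)={5}
  fail(11) 'cddd': from fail(10)=3 chase 'd': 3→1 ⇒ 3;  out=∅∪out(3)=∅
  fail(7) 'dadbd': from fail(6)=13 chase 'd': 13→0 ⇒ 1;  out={2}∪out(1)={2}
  fail(12) 'cdddb': from fail(11)=3 chase 'b': 3→1 ⇒ 13;  out={3}∪out(13)={3,5}

Scan:
pos 0 'd': at 1
pos 1 'a': at 2  ** P0@[0:1]
pos 2 'd': at 5
pos 3 'c': at 8 (via fail)  ** P4@[3:3]
pos 4 'c': at 8 (via fail)  ** P4@[4:4]
pos 5 'c': at 8 (via fail)  ** P4@[5:5]
pos 6 'c': at 8 (via fail)  ** P4@[6:6]
pos 7 'd': at 9
pos 8 'd': at 10
pos 9 'd': at 11
pos 10 'b': at 12  ** P3@[6:10],P5@[9:10]
pos 11 'c': at 8 (via fail)  ** P4@[11:11]
pos 12 'd': at 9
pos 13 'b': at 13 (via fail)  ** P5@[12:13]
pos 14 'd': at 1 (via fail)
pos 15 'b': at 13  ** P5@[14:15]
pos 16 'c': at 8 (via fail)  ** P4@[16:16]
pos 17 'd': at 9
pos 18 'b': at 13 (via fail)  ** P5@[17:18]
pos 19 'c': at 8 (via fail)  ** P4@[19:19]
pos 20 'c': at 8 (via fail)  ** P4@[20:20]
pos 21 'd': at 9
pos 22 'd': at 10
pos 23 'd': at 11
pos 24 'b': at 12  ** P3@[20:24],P5@[23:24]
pos 25 'd': at 1 (via fail)
pos 26 'a': at 2  ** P0@[25:26]
pos 27 'd': at 5
pos 28 'a': at 2 (via fail)  ** P0@[27:28]
pos 29 'c': at 8 (via fail)  ** P4@[29:29]

Result: [[1,0],[3,4],[4,4],[5,4],[6,4],[10,3],[10,5],[11,4],[13,5],[15,5],[16,4],[18,5],[19,4],[20,4],[24,3],[24,5],[26,0],[28,0],[29,4]]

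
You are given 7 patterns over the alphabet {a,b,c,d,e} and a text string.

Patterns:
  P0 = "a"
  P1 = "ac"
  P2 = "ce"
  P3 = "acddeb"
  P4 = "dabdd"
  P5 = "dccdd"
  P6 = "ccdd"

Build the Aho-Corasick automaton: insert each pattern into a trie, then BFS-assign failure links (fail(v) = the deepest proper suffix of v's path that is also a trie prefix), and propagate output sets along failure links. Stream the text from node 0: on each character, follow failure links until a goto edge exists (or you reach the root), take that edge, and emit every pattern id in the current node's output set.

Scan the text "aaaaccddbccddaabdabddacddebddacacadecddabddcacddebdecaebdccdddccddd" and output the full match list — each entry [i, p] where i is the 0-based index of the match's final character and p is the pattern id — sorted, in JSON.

Build:
Trie nodes:
  0='ε' goto a→1 c→3 d→9
  1='a' goto c→2  ←P0
  2='ac' goto d→5  ←P1
  3='c' goto c→18 e→4
  4='ce' goto ·  ←P2
  5='acd' goto d→6
  6='acdd' goto e→7
  7='acdde' goto b→8
  8='acddeb' goto ·  ←P3
  9='d' goto a→10 c→14
  10='da' goto b→11
  11='dab' goto d→12
  12='dabd' goto d→13
  13='dabdd' goto ·  ←P4
  14='dc' goto c→15
  15='dcc' goto d→16
  16='dccd' goto d→17
  17='dccdd' goto ·  ←P5
  18='cc' goto d→19
  19='ccd' goto d→20
  20='ccdd' goto ·  ←P6

Failure links (BFS by depth):
  fail(1) 'a': from fail(0)=0 chase 'a': 0 ⇒ 0;  out={0}∪out(0)={0}
  fail(3) 'c': from fail(0)=0 chase 'c': 0 ⇒ 0;  out=∅∪out(0)=∅
  fail(9) 'd': from fail(0)=0 chase 'd': 0 ⇒ 0;  out=∅∪out(0)=∅
  fail(2) 'ac': from fail(1)=0 chase 'c': 0 ⇒ 3;  out={1}∪out(3)={1}
  fail(4) 'ce': from fail(3)=0 chase 'e': 0 ⇒ 0;  out={2}∪out(0)={2}
  fail(10) 'da': from fail(9)=0 chase 'a': 0 ⇒ 1;  out=∅∪out(1)={0}
  fail(14) 'dc': from fail(9)=0 chase 'c': 0 ⇒ 3;  out=∅∪out(3)=∅
  fail(18) 'cc': from fail(3)=0 chase 'c': 0 ⇒ 3;  out=∅∪out(3)=∅
  fail(5) 'acd': from fail(2)=3 chase 'd': 3→0 ⇒ 9;  out=∅∪out(9)=∅
  fail(11) 'dab': from fail(10)=1 chase 'b': 1→0 ⇒ 0;  out=∅∪out(0)=∅
  fail(15) 'dcc': from fail(14)=3 chase 'c': 3 ⇒ 18;  out=∅∪out(18)=∅
  fail(19) 'ccd': from fail(18)=3 chase 'd': 3→0 ⇒ 9;  out=∅∪out(9)=∅
  fail(6) 'acdd': from fail(5)=9 chase 'd': 9→0 ⇒ 9;  out=∅∪out(9)=∅
  fail(12) 'dabd': from fail(11)=0 chase 'd': 0 ⇒ 9;  out=∅∪out(9)=∅
  fail(16) 'dccd': from fail(15)=18 chase 'd': 18 ⇒ 19;  out=∅∪out(19)=∅
  fail(20) 'ccdd': from fail(19)=9 chase 'd': 9→0 ⇒ 9;  out={6}∪out(9)={6}
  fail(7) 'acdde': from fail(6)=9 chase 'e': 9→0 ⇒ 0;  out=∅∪out(0)=∅
  fail(13) 'dabdd': from fail(12)=9 chase 'd': 9→0 ⇒ 9;  out={4}∪out(9)={4}
  fail(17) 'dccdd': from fail(16)=19 chase 'd': 19 ⇒ 20;  out={5}∪out(20)={5,6}
  fail(8) 'acddeb': from fail(7)=0 chase 'b': 0 ⇒ 0;  out={3}∪out(0)={3}

Run:
pos 0 'a': at 1  → match P0@[0:0]
pos 1 'a': at 1 (via fail)  → match P0@[1:1]
pos 2 'a': at 1 (via fail)  → match P0@[2:2]
pos 3 'a': at 1 (via fail)  → match P0@[3:3]
pos 4 'c': at 2  → match P1@[3:4]
pos 5 'c': at 18 (via fail)
pos 6 'd': at 19
pos 7 'd': at 20  → match P6@[4:7]
pos 8 'b': at 0 (via fail)
pos 9 'c': at 3
pos 10 'c': at 18
pos 11 'd': at 19
pos 12 'd': at 20  → match P6@[9:12]
pos 13 'a': at 10 (via fail)  → match P0@[13:13]
pos 14 'a': at 1 (via fail)  → match P0@[14:14]
pos 15 'b': at 0 (via fail)
pos 16 'd': at 9
pos 17 'a': at 10  → match P0@[17:17]
pos 18 'b': at 11
pos 19 'd': at 12
pos 20 'd': at 13  → match P4@[16:20]
pos 21 'a': at 10 (via fail)  → match P0@[21:21]
pos 22 'c': at 2 (via fail)  → match P1@[21:22]
pos 23 'd': at 5
pos 24 'd': at 6
pos 25 'e': at 7
pos 26 'b': at 8  → match P3@[21:26]
pos 27 'd': at 9 (via fail)
pos 28 'd': at 9 (via fail)
pos 29 'a': at 10  → match P0@[29:29]
pos 30 'c': at 2 (via fail)  → match P1@[29:30]
pos 31 'a': at 1 (via fail)  → match P0@[31:31]
pos 32 'c': at 2  → match P1@[31:32]
pos 33 'a': at 1 (via fail)  → match P0@[33:33]
pos 34 'd': at 9 (via fail)
pos 35 'e': at 0 (via fail)
pos 36 'c': at 3
pos 37 'd': at 9 (via fail)
pos 38 'd': at 9 (via fail)
pos 39 'a': at 10  → match P0@[39:39]
pos 40 'b': at 11
pos 41 'd': at 12
pos 42 'd': at 13  → match P4@[38:42]
pos 43 'c': at 14 (via fail)
pos 44 'a': at 1 (via fail)  → match P0@[44:44]
pos 45 'c': at 2  → match P1@[44:45]
pos 46 'd': at 5
pos 47 'd': at 6
pos 48 'e': at 7
pos 49 'b': at 8  → match P3@[44:49]
pos 50 'd': at 9 (via fail)
pos 51 'e': at 0 (via fail)
pos 52 'c': at 3
pos 53 'a': at 1 (via fail)  → match P0@[53:53]
pos 54 'e': at 0 (via fail)
pos 55 'b': at 0
pos 56 'd': at 9
pos 57 'c': at 14
pos 58 'c': at 15
pos 59 'd': at 16
pos 60 'd': at 17  → match P5@[56:60],P6@[57:60]
pos 61 'd': at 9 (via fail)
pos 62 'c': at 14
pos 63 'c': at 15
pos 64 'd': at 16
pos 65 'd': at 17  → match P5@[61:65],P6@[62:65]
pos 66 'd': at 9 (via fail)

Result: [[0,0],[1,0],[2,0],[3,0],[4,1],[7,6],[12,6],[13,0],[14,0],[17,0],[20,4],[21,0],[22,1],[26,3],[29,0],[30,1],[31,0],[32,1],[33,0],[39,0],[42,4],[44,0],[45,1],[49,3],[53,0],[60,5],[60,6],[65,5],[65,6]]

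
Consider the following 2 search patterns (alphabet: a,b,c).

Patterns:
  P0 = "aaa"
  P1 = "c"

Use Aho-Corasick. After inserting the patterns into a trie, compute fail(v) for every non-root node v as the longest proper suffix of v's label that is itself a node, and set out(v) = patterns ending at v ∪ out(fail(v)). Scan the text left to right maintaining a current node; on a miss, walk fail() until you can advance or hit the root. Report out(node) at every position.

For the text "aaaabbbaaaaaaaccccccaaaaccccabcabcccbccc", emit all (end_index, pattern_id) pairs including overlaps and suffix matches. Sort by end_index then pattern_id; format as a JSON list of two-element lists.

Construct AC machine:
Trie (insert patterns):
  n0 'ε': a→1 c→4
  n1 'a': a→2
  n2 'aa': a→3
  n3 'aaa': ·  ←P0
  n4 'c': ·  ←P1

BFS fail/out derivation:
  fail(1) 'a': from fail(0)=0 chase 'a': 0 ⇒ 0;  out=∅∪out(0)=∅
  fail(4) 'c': from fail(0)=0 chase 'c': 0 ⇒ 0;  out={1}∪out(0)={1}
  fail(2) 'aa': from fail(1)=0 chase 'a': 0 ⇒ 1;  out=∅∪out(1)=∅
  fail(3) 'aaa': from fail(2)=1 chase 'a': 1 ⇒ 2;  out={0}∪out(2)={0}

Run:
i=0 'a': node 0→1
i=1 'a': node 1→2
i=2 'a': node 2→3  emit P0@[0:2]
i=3 'a': node 3→3 ·f  emit P0@[1:3]
i=4 'b': node 3→0 ·f
i=5 'b': node 0→0
i=6 'b': node 0→0
i=7 'a': node 0→1
i=8 'a': node 1→2
i=9 'a': node 2→3  emit P0@[7:9]
i=10 'a': node 3→3 ·f  emit P0@[8:10]
i=11 'a': node 3→3 ·f  emit P0@[9:11]
i=12 'a': node 3→3 ·f  emit P0@[10:12]
i=13 'a': node 3→3 ·f  emit P0@[11:13]
i=14 'c': node 3→4 ·f  emit P1@[14:14]
i=15 'c': node 4→4 ·f  emit P1@[15:15]
i=16 'c': node 4→4 ·f  emit P1@[16:16]
i=17 'c': node 4→4 ·f  emit P1@[17:17]
i=18 'c': node 4→4 ·f  emit P1@[18:18]
i=19 'c': node 4→4 ·f  emit P1@[19:19]
i=20 'a': node 4→1 ·f
i=21 'a': node 1→2
i=22 'a': node 2→3  emit P0@[20:22]
i=23 'a': node 3→3 ·f  emit P0@[21:23]
i=24 'c': node 3→4 ·f  emit P1@[24:24]
i=25 'c': node 4→4 ·f  emit P1@[25:25]
i=26 'c': node 4→4 ·f  emit P1@[26:26]
i=27 'c': node 4→4 ·f  emit P1@[27:27]
i=28 'a': node 4→1 ·f
i=29 'b': node 1→0 ·f
i=30 'c': node 0→4  emit P1@[30:30]
i=31 'a': node 4→1 ·f
i=32 'b': node 1→0 ·f
i=33 'c': node 0→4  emit P1@[33:33]
i=34 'c': node 4→4 ·f  emit P1@[34:34]
i=35 'c': node 4→4 ·f  emit P1@[35:35]
i=36 'b': node 4→0 ·f
i=37 'c': node 0→4  emit P1@[37:37]
i=38 'c': node 4→4 ·f  emit P1@[38:38]
i=39 'c': node 4→4 ·f  emit P1@[39:39]

Result: [[2,0],[3,0],[9,0],[10,0],[11,0],[12,0],[13,0],[14,1],[15,1],[16,1],[17,1],[18,1],[19,1],[22,0],[23,0],[24,1],[25,1],[26,1],[27,1],[30,1],[33,1],[34,1],[35,1],[37,1],[38,1],[39,1]]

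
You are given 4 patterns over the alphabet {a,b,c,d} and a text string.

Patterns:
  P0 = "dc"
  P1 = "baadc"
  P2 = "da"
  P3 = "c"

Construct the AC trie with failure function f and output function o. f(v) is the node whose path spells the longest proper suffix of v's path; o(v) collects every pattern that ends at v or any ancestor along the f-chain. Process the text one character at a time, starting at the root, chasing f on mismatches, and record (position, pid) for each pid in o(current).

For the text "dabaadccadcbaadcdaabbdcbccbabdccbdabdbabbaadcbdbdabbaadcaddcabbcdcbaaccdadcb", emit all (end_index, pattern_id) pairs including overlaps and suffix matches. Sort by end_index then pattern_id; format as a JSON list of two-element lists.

Construct AC machine:
Trie (insert patterns):
  n0 'ε': b→3 c→9 d→1
  n1 'd': a→8 c→2
  n2 'dc': ·  [P0 ends]
  n3 'b': a→4
  n4 'ba': a→5
  n5 'baa': d→6
  n6 'baad': c→7
  n7 'baadc': ·  [P1 ends]
  n8 'da': ·  [P2 ends]
  n9 'c': ·  [P3 ends]

BFS fail/out derivation:
  n1('d'): parent n0 fail=0; on 'd' 0 → fail=0;  out ∅∪∅=∅
  n3('b'): parent n0 fail=0; on 'b' 0 → fail=0;  out ∅∪∅=∅
  n9('c'): parent n0 fail=0; on 'c' 0 → fail=0;  out {3}∪∅={3}
  n2('dc'): parent n1 fail=0; on 'c' 0 → fail=9;  out {0}∪{3}={0,3}
  n4('ba'): parent n3 fail=0; on 'a' 0 → fail=0;  out ∅∪∅=∅
  n8('da'): parent n1 fail=0; on 'a' 0 → fail=0;  out {2}∪∅={2}
  n5('baa'): parent n4 fail=0; on 'a' 0 → fail=0;  out ∅∪∅=∅
  n6('baad'): parent n5 fail=0; on 'd' 0 → fail=1;  out ∅∪∅=∅
  n7('baadc'): parent n6 fail=1; on 'c' 1 → fail=2;  out {1}∪{0,3}={0,1,3}

Scan:
pos 0 'd': at 1
pos 1 'a': at 8  emit P2@[0:1]
pos 2 'b': at 3 (fail-walked)
pos 3 'a': at 4
pos 4 'a': at 5
pos 5 'd': at 6
pos 6 'c': at 7  emit P0@[5:6],P1@[2:6],P3@[6:6]
pos 7 'c': at 9 (fail-walked)  emit P3@[7:7]
pos 8 'a': at 0 (fail-walked)
pos 9 'd': at 1
pos 10 'c': at 2  emit P0@[9:10],P3@[10:10]
pos 11 'b': at 3 (fail-walked)
pos 12 'a': at 4
pos 13 'a': at 5
pos 14 'd': at 6
pos 15 'c': at 7  emit P0@[14:15],P1@[11:15],P3@[15:15]
pos 16 'd': at 1 (fail-walked)
pos 17 'a': at 8  emit P2@[16:17]
pos 18 'a': at 0 (fail-walked)
pos 19 'b': at 3
pos 20 'b': at 3 (fail-walked)
pos 21 'd': at 1 (fail-walked)
pos 22 'c': at 2  emit P0@[21:22],P3@[22:22]
pos 23 'b': at 3 (fail-walked)
pos 24 'c': at 9 (fail-walked)  emit P3@[24:24]
pos 25 'c': at 9 (fail-walked)  emit P3@[25:25]
pos 26 'b': at 3 (fail-walked)
pos 27 'a': at 4
pos 28 'b': at 3 (fail-walked)
pos 29 'd': at 1 (fail-walked)
pos 30 'c': at 2  emit P0@[29:30],P3@[30:30]
pos 31 'c': at 9 (fail-walked)  emit P3@[31:31]
pos 32 'b': at 3 (fail-walked)
pos 33 'd': at 1 (fail-walked)
pos 34 'a': at 8  emit P2@[33:34]
pos 35 'b': at 3 (fail-walked)
pos 36 'd': at 1 (fail-walked)
pos 37 'b': at 3 (fail-walked)
pos 38 'a': at 4
pos 39 'b': at 3 (fail-walked)
pos 40 'b': at 3 (fail-walked)
pos 41 'a': at 4
pos 42 'a': at 5
pos 43 'd': at 6
pos 44 'c': at 7  emit P0@[43:44],P1@[40:44],P3@[44:44]
pos 45 'b': at 3 (fail-walked)
pos 46 'd': at 1 (fail-walked)
pos 47 'b': at 3 (fail-walked)
pos 48 'd': at 1 (fail-walked)
pos 49 'a': at 8  emit P2@[48:49]
pos 50 'b': at 3 (fail-walked)
pos 51 'b': at 3 (fail-walked)
pos 52 'a': at 4
pos 53 'a': at 5
pos 54 'd': at 6
pos 55 'c': at 7  emit P0@[54:55],P1@[51:55],P3@[55:55]
pos 56 'a': at 0 (fail-walked)
pos 57 'd': at 1
pos 58 'd': at 1 (fail-walked)
pos 59 'c': at 2  emit P0@[58:59],P3@[59:59]
pos 60 'a': at 0 (fail-walked)
pos 61 'b': at 3
pos 62 'b': at 3 (fail-walked)
pos 63 'c': at 9 (fail-walked)  emit P3@[63:63]
pos 64 'd': at 1 (fail-walked)
pos 65 'c': at 2  emit P0@[64:65],P3@[65:65]
pos 66 'b': at 3 (fail-walked)
pos 67 'a': at 4
pos 68 'a': at 5
pos 69 'c': at 9 (fail-walked)  emit P3@[69:69]
pos 70 'c': at 9 (fail-walked)  emit P3@[70:70]
pos 71 'd': at 1 (fail-walked)
pos 72 'a': at 8  emit P2@[71:72]
pos 73 'd': at 1 (fail-walked)
pos 74 'c': at 2  emit P0@[73:74],P3@[74:74]
pos 75 'b': at 3 (fail-walked)

Result: [[1,2],[6,0],[6,1],[6,3],[7,3],[10,0],[10,3],[15,0],[15,1],[15,3],[17,2],[22,0],[22,3],[24,3],[25,3],[30,0],[30,3],[31,3],[34,2],[44,0],[44,1],[44,3],[49,2],[55,0],[55,1],[55,3],[59,0],[59,3],[63,3],[65,0],[65,3],[69,3],[70,3],[72,2],[74,0],[74,3]]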